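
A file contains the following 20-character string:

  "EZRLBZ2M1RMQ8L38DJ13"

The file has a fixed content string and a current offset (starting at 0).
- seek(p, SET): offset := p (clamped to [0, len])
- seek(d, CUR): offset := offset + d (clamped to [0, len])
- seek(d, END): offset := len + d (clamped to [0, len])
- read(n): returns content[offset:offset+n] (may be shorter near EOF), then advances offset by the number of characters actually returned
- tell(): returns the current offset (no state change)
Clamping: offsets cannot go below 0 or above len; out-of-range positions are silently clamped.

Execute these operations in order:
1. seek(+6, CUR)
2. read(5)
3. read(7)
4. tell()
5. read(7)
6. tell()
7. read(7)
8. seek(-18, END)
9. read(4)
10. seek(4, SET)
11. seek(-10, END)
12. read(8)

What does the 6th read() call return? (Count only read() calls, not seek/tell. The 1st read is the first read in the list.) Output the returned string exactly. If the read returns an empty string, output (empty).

Answer: MQ8L38DJ

Derivation:
After 1 (seek(+6, CUR)): offset=6
After 2 (read(5)): returned '2M1RM', offset=11
After 3 (read(7)): returned 'Q8L38DJ', offset=18
After 4 (tell()): offset=18
After 5 (read(7)): returned '13', offset=20
After 6 (tell()): offset=20
After 7 (read(7)): returned '', offset=20
After 8 (seek(-18, END)): offset=2
After 9 (read(4)): returned 'RLBZ', offset=6
After 10 (seek(4, SET)): offset=4
After 11 (seek(-10, END)): offset=10
After 12 (read(8)): returned 'MQ8L38DJ', offset=18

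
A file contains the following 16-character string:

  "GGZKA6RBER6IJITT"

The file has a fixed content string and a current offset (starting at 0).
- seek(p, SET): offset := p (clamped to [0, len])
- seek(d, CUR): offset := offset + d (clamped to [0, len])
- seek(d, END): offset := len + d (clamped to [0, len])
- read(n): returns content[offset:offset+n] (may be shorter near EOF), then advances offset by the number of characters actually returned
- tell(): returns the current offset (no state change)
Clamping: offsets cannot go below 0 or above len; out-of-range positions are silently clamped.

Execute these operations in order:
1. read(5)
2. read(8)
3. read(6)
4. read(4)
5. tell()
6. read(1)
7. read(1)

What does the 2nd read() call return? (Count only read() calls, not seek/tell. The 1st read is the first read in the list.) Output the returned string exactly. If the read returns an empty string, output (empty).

Answer: 6RBER6IJ

Derivation:
After 1 (read(5)): returned 'GGZKA', offset=5
After 2 (read(8)): returned '6RBER6IJ', offset=13
After 3 (read(6)): returned 'ITT', offset=16
After 4 (read(4)): returned '', offset=16
After 5 (tell()): offset=16
After 6 (read(1)): returned '', offset=16
After 7 (read(1)): returned '', offset=16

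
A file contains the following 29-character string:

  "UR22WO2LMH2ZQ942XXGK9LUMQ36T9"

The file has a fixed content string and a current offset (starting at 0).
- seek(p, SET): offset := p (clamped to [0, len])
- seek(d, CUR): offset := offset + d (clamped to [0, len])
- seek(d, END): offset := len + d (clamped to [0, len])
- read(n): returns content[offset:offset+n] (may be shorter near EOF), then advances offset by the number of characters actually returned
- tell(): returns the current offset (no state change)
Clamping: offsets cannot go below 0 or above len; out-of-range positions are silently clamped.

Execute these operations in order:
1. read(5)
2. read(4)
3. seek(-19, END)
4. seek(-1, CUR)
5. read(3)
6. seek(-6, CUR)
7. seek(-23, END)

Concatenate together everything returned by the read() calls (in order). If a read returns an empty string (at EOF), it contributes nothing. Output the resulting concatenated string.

After 1 (read(5)): returned 'UR22W', offset=5
After 2 (read(4)): returned 'O2LM', offset=9
After 3 (seek(-19, END)): offset=10
After 4 (seek(-1, CUR)): offset=9
After 5 (read(3)): returned 'H2Z', offset=12
After 6 (seek(-6, CUR)): offset=6
After 7 (seek(-23, END)): offset=6

Answer: UR22WO2LMH2Z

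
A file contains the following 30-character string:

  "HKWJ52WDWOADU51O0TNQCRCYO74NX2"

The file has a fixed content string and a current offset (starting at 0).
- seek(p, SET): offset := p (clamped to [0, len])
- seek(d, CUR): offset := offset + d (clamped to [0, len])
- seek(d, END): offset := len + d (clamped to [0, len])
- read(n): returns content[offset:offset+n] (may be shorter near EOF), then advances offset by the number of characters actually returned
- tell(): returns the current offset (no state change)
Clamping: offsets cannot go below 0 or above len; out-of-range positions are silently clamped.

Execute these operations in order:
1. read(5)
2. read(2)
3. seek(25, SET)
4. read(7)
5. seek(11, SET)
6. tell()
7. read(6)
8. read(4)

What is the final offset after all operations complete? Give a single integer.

Answer: 21

Derivation:
After 1 (read(5)): returned 'HKWJ5', offset=5
After 2 (read(2)): returned '2W', offset=7
After 3 (seek(25, SET)): offset=25
After 4 (read(7)): returned '74NX2', offset=30
After 5 (seek(11, SET)): offset=11
After 6 (tell()): offset=11
After 7 (read(6)): returned 'DU51O0', offset=17
After 8 (read(4)): returned 'TNQC', offset=21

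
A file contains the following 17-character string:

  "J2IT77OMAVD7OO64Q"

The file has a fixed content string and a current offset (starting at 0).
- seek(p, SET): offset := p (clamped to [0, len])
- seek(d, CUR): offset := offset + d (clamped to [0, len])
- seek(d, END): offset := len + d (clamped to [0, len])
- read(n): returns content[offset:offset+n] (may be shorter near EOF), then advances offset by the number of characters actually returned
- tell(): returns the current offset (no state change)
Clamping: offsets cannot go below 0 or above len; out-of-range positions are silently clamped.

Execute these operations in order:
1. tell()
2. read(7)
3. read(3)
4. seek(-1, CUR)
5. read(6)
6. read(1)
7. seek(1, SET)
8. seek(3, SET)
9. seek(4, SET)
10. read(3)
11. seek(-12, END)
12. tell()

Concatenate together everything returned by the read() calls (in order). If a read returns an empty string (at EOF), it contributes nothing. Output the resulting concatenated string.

After 1 (tell()): offset=0
After 2 (read(7)): returned 'J2IT77O', offset=7
After 3 (read(3)): returned 'MAV', offset=10
After 4 (seek(-1, CUR)): offset=9
After 5 (read(6)): returned 'VD7OO6', offset=15
After 6 (read(1)): returned '4', offset=16
After 7 (seek(1, SET)): offset=1
After 8 (seek(3, SET)): offset=3
After 9 (seek(4, SET)): offset=4
After 10 (read(3)): returned '77O', offset=7
After 11 (seek(-12, END)): offset=5
After 12 (tell()): offset=5

Answer: J2IT77OMAVVD7OO6477O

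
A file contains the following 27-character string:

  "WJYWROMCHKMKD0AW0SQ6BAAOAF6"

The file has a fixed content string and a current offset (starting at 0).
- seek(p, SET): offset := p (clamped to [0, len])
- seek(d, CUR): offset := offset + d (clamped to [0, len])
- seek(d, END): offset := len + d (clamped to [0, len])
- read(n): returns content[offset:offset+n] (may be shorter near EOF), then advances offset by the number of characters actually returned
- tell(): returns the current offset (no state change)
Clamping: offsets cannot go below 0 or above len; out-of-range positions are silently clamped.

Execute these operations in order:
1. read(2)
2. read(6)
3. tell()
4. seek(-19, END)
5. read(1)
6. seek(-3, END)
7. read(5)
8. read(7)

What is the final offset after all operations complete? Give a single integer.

After 1 (read(2)): returned 'WJ', offset=2
After 2 (read(6)): returned 'YWROMC', offset=8
After 3 (tell()): offset=8
After 4 (seek(-19, END)): offset=8
After 5 (read(1)): returned 'H', offset=9
After 6 (seek(-3, END)): offset=24
After 7 (read(5)): returned 'AF6', offset=27
After 8 (read(7)): returned '', offset=27

Answer: 27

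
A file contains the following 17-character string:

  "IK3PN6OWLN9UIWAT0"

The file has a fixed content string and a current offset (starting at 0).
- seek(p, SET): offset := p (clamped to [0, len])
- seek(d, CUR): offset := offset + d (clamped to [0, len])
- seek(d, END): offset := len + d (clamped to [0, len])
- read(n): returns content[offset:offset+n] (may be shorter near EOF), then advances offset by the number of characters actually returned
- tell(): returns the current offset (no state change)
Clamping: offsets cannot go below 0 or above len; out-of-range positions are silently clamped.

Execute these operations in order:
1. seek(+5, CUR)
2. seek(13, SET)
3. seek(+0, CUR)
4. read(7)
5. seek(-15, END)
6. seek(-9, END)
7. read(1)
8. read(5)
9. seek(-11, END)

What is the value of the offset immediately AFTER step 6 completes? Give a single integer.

After 1 (seek(+5, CUR)): offset=5
After 2 (seek(13, SET)): offset=13
After 3 (seek(+0, CUR)): offset=13
After 4 (read(7)): returned 'WAT0', offset=17
After 5 (seek(-15, END)): offset=2
After 6 (seek(-9, END)): offset=8

Answer: 8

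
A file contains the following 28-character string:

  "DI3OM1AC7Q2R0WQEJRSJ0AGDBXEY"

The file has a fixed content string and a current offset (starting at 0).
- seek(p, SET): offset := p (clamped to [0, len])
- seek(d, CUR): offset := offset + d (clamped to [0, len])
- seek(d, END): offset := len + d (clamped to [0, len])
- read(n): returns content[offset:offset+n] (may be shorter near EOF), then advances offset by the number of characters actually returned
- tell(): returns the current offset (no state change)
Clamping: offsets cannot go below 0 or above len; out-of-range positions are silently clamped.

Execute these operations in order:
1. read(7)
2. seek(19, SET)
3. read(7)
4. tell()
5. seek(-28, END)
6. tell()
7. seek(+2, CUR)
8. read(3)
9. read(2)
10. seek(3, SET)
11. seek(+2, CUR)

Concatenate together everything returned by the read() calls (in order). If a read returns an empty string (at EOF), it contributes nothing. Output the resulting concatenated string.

Answer: DI3OM1AJ0AGDBX3OM1A

Derivation:
After 1 (read(7)): returned 'DI3OM1A', offset=7
After 2 (seek(19, SET)): offset=19
After 3 (read(7)): returned 'J0AGDBX', offset=26
After 4 (tell()): offset=26
After 5 (seek(-28, END)): offset=0
After 6 (tell()): offset=0
After 7 (seek(+2, CUR)): offset=2
After 8 (read(3)): returned '3OM', offset=5
After 9 (read(2)): returned '1A', offset=7
After 10 (seek(3, SET)): offset=3
After 11 (seek(+2, CUR)): offset=5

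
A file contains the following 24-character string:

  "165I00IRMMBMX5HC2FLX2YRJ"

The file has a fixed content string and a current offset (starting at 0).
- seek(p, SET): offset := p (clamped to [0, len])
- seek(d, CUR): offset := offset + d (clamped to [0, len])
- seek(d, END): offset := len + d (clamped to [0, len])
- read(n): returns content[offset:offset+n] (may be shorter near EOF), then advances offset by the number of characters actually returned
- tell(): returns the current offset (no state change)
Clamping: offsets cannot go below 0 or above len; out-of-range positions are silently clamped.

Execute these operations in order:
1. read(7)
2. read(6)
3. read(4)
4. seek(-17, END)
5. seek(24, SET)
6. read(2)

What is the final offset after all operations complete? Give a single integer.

After 1 (read(7)): returned '165I00I', offset=7
After 2 (read(6)): returned 'RMMBMX', offset=13
After 3 (read(4)): returned '5HC2', offset=17
After 4 (seek(-17, END)): offset=7
After 5 (seek(24, SET)): offset=24
After 6 (read(2)): returned '', offset=24

Answer: 24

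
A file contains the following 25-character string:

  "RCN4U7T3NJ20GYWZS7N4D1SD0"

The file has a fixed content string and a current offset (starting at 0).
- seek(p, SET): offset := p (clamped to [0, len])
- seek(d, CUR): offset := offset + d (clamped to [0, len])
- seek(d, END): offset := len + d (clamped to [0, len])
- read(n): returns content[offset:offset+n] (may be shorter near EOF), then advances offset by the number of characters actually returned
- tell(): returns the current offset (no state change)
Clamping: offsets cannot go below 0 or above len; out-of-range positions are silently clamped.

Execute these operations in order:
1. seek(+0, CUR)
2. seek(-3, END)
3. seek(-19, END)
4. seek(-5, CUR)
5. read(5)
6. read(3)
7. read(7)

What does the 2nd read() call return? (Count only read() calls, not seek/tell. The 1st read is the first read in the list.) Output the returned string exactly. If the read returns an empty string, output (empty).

After 1 (seek(+0, CUR)): offset=0
After 2 (seek(-3, END)): offset=22
After 3 (seek(-19, END)): offset=6
After 4 (seek(-5, CUR)): offset=1
After 5 (read(5)): returned 'CN4U7', offset=6
After 6 (read(3)): returned 'T3N', offset=9
After 7 (read(7)): returned 'J20GYWZ', offset=16

Answer: T3N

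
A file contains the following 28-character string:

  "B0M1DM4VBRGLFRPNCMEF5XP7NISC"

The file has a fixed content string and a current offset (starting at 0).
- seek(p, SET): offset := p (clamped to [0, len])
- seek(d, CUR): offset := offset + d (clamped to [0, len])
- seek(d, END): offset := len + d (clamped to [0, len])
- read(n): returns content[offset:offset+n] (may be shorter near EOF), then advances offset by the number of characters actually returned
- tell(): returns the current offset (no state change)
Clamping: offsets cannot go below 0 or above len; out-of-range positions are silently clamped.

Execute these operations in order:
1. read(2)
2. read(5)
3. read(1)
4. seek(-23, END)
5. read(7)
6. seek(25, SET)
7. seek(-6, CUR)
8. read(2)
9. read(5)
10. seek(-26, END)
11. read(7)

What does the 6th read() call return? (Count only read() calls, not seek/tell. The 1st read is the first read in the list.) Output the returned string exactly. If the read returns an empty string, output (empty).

After 1 (read(2)): returned 'B0', offset=2
After 2 (read(5)): returned 'M1DM4', offset=7
After 3 (read(1)): returned 'V', offset=8
After 4 (seek(-23, END)): offset=5
After 5 (read(7)): returned 'M4VBRGL', offset=12
After 6 (seek(25, SET)): offset=25
After 7 (seek(-6, CUR)): offset=19
After 8 (read(2)): returned 'F5', offset=21
After 9 (read(5)): returned 'XP7NI', offset=26
After 10 (seek(-26, END)): offset=2
After 11 (read(7)): returned 'M1DM4VB', offset=9

Answer: XP7NI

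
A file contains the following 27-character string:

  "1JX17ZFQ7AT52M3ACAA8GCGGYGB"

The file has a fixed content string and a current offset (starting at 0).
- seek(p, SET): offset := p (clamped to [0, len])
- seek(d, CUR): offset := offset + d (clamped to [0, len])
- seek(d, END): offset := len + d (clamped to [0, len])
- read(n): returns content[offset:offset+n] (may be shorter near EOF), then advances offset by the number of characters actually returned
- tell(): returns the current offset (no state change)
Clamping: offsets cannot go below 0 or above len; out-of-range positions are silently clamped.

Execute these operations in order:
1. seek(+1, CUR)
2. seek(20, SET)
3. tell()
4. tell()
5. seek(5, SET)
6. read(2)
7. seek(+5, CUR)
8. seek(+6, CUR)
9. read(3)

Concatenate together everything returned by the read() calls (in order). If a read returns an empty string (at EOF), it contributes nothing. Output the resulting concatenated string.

After 1 (seek(+1, CUR)): offset=1
After 2 (seek(20, SET)): offset=20
After 3 (tell()): offset=20
After 4 (tell()): offset=20
After 5 (seek(5, SET)): offset=5
After 6 (read(2)): returned 'ZF', offset=7
After 7 (seek(+5, CUR)): offset=12
After 8 (seek(+6, CUR)): offset=18
After 9 (read(3)): returned 'A8G', offset=21

Answer: ZFA8G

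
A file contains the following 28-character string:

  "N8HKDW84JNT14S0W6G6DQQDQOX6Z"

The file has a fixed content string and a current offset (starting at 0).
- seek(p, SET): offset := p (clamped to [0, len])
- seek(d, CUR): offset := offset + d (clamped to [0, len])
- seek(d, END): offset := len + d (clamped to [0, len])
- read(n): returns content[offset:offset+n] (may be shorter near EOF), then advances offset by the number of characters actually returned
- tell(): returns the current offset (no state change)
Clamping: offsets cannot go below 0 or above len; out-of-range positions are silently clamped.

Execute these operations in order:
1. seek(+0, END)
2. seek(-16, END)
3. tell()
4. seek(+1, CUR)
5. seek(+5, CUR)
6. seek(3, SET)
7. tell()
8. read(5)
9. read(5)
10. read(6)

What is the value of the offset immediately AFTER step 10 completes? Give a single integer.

Answer: 19

Derivation:
After 1 (seek(+0, END)): offset=28
After 2 (seek(-16, END)): offset=12
After 3 (tell()): offset=12
After 4 (seek(+1, CUR)): offset=13
After 5 (seek(+5, CUR)): offset=18
After 6 (seek(3, SET)): offset=3
After 7 (tell()): offset=3
After 8 (read(5)): returned 'KDW84', offset=8
After 9 (read(5)): returned 'JNT14', offset=13
After 10 (read(6)): returned 'S0W6G6', offset=19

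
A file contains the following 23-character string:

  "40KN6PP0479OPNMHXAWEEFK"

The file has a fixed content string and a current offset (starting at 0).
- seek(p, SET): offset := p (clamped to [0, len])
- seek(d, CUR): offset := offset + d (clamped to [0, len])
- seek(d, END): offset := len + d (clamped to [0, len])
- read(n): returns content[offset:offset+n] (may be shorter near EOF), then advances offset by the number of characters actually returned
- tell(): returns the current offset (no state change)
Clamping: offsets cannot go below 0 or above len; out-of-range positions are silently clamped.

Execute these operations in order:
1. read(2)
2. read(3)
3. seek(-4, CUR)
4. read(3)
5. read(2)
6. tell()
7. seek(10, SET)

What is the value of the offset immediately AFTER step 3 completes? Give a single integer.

After 1 (read(2)): returned '40', offset=2
After 2 (read(3)): returned 'KN6', offset=5
After 3 (seek(-4, CUR)): offset=1

Answer: 1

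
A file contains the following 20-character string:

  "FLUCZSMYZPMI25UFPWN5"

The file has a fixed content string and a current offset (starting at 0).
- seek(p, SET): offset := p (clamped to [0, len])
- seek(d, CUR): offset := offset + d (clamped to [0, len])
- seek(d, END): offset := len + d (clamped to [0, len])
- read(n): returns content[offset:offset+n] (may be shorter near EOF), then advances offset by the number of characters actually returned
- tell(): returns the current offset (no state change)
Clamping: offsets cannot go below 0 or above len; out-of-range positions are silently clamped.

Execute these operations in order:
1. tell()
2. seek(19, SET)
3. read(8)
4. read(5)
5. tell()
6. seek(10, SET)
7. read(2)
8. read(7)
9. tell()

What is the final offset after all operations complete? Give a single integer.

After 1 (tell()): offset=0
After 2 (seek(19, SET)): offset=19
After 3 (read(8)): returned '5', offset=20
After 4 (read(5)): returned '', offset=20
After 5 (tell()): offset=20
After 6 (seek(10, SET)): offset=10
After 7 (read(2)): returned 'MI', offset=12
After 8 (read(7)): returned '25UFPWN', offset=19
After 9 (tell()): offset=19

Answer: 19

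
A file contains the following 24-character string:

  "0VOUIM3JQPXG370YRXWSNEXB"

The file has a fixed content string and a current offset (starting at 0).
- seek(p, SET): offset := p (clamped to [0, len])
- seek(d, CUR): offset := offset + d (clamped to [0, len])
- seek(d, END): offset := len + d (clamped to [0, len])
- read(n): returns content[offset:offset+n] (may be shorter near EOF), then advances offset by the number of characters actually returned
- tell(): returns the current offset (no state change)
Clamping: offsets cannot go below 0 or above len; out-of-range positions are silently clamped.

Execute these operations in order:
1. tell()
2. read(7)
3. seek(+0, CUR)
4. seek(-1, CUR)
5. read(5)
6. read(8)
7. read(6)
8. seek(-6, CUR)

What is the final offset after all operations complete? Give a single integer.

After 1 (tell()): offset=0
After 2 (read(7)): returned '0VOUIM3', offset=7
After 3 (seek(+0, CUR)): offset=7
After 4 (seek(-1, CUR)): offset=6
After 5 (read(5)): returned '3JQPX', offset=11
After 6 (read(8)): returned 'G370YRXW', offset=19
After 7 (read(6)): returned 'SNEXB', offset=24
After 8 (seek(-6, CUR)): offset=18

Answer: 18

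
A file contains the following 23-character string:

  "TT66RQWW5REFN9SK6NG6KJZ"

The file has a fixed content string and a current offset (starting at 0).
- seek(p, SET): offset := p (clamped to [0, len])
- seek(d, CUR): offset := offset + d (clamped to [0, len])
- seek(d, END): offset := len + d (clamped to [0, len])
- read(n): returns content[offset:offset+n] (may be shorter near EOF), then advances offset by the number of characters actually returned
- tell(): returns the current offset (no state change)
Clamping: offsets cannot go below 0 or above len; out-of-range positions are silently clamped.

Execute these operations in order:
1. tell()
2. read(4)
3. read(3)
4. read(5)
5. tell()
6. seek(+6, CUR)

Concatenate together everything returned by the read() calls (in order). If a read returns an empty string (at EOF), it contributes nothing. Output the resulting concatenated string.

After 1 (tell()): offset=0
After 2 (read(4)): returned 'TT66', offset=4
After 3 (read(3)): returned 'RQW', offset=7
After 4 (read(5)): returned 'W5REF', offset=12
After 5 (tell()): offset=12
After 6 (seek(+6, CUR)): offset=18

Answer: TT66RQWW5REF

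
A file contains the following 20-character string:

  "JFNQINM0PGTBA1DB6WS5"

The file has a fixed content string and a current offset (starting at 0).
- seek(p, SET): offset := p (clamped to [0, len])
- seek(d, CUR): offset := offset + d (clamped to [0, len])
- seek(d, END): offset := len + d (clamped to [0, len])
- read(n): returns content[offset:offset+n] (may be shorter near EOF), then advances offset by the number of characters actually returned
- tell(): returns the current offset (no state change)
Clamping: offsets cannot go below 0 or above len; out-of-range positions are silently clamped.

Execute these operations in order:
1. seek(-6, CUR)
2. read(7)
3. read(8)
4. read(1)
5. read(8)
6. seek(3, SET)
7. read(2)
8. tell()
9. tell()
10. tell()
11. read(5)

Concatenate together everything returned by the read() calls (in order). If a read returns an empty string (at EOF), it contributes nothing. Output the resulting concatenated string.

After 1 (seek(-6, CUR)): offset=0
After 2 (read(7)): returned 'JFNQINM', offset=7
After 3 (read(8)): returned '0PGTBA1D', offset=15
After 4 (read(1)): returned 'B', offset=16
After 5 (read(8)): returned '6WS5', offset=20
After 6 (seek(3, SET)): offset=3
After 7 (read(2)): returned 'QI', offset=5
After 8 (tell()): offset=5
After 9 (tell()): offset=5
After 10 (tell()): offset=5
After 11 (read(5)): returned 'NM0PG', offset=10

Answer: JFNQINM0PGTBA1DB6WS5QINM0PG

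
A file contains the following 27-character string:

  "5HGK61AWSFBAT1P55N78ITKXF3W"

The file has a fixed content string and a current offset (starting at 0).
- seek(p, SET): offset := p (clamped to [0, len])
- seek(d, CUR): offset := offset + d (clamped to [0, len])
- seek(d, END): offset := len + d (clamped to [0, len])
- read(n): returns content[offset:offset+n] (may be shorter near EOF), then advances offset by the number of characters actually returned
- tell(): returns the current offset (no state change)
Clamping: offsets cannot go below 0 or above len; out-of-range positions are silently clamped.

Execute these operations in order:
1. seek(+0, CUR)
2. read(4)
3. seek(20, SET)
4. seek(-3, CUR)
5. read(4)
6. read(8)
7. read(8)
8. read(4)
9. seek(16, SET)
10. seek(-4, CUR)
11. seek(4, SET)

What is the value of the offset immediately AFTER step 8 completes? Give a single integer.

Answer: 27

Derivation:
After 1 (seek(+0, CUR)): offset=0
After 2 (read(4)): returned '5HGK', offset=4
After 3 (seek(20, SET)): offset=20
After 4 (seek(-3, CUR)): offset=17
After 5 (read(4)): returned 'N78I', offset=21
After 6 (read(8)): returned 'TKXF3W', offset=27
After 7 (read(8)): returned '', offset=27
After 8 (read(4)): returned '', offset=27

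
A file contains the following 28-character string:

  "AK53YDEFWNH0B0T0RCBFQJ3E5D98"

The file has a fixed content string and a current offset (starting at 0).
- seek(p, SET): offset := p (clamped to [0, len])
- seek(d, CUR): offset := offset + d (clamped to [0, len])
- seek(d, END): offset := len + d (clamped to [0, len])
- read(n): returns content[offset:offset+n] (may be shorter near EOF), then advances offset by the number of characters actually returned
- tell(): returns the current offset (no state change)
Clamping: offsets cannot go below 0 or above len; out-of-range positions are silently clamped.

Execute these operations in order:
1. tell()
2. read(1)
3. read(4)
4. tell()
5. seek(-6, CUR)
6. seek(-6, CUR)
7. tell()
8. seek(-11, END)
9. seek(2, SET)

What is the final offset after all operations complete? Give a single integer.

Answer: 2

Derivation:
After 1 (tell()): offset=0
After 2 (read(1)): returned 'A', offset=1
After 3 (read(4)): returned 'K53Y', offset=5
After 4 (tell()): offset=5
After 5 (seek(-6, CUR)): offset=0
After 6 (seek(-6, CUR)): offset=0
After 7 (tell()): offset=0
After 8 (seek(-11, END)): offset=17
After 9 (seek(2, SET)): offset=2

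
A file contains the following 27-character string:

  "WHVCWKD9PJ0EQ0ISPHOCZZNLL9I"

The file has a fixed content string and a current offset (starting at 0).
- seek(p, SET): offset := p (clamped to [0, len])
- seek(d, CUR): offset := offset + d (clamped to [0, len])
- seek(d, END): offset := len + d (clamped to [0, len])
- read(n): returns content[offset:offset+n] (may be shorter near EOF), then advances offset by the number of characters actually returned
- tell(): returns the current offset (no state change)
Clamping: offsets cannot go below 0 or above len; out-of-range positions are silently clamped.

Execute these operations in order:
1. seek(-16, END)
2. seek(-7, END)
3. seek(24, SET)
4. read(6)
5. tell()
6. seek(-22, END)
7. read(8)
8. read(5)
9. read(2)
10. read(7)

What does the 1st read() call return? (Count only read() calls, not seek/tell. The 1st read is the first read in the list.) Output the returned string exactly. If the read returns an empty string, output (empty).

After 1 (seek(-16, END)): offset=11
After 2 (seek(-7, END)): offset=20
After 3 (seek(24, SET)): offset=24
After 4 (read(6)): returned 'L9I', offset=27
After 5 (tell()): offset=27
After 6 (seek(-22, END)): offset=5
After 7 (read(8)): returned 'KD9PJ0EQ', offset=13
After 8 (read(5)): returned '0ISPH', offset=18
After 9 (read(2)): returned 'OC', offset=20
After 10 (read(7)): returned 'ZZNLL9I', offset=27

Answer: L9I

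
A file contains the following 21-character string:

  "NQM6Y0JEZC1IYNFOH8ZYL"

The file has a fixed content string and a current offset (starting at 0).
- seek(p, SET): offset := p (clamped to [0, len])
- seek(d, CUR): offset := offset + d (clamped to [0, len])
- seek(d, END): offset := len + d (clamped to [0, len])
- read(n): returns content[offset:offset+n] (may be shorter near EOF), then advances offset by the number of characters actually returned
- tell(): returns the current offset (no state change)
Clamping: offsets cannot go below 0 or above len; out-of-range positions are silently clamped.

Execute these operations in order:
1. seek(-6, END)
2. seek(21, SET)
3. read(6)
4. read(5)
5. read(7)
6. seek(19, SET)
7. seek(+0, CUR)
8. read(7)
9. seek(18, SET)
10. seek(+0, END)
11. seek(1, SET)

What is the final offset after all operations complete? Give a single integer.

Answer: 1

Derivation:
After 1 (seek(-6, END)): offset=15
After 2 (seek(21, SET)): offset=21
After 3 (read(6)): returned '', offset=21
After 4 (read(5)): returned '', offset=21
After 5 (read(7)): returned '', offset=21
After 6 (seek(19, SET)): offset=19
After 7 (seek(+0, CUR)): offset=19
After 8 (read(7)): returned 'YL', offset=21
After 9 (seek(18, SET)): offset=18
After 10 (seek(+0, END)): offset=21
After 11 (seek(1, SET)): offset=1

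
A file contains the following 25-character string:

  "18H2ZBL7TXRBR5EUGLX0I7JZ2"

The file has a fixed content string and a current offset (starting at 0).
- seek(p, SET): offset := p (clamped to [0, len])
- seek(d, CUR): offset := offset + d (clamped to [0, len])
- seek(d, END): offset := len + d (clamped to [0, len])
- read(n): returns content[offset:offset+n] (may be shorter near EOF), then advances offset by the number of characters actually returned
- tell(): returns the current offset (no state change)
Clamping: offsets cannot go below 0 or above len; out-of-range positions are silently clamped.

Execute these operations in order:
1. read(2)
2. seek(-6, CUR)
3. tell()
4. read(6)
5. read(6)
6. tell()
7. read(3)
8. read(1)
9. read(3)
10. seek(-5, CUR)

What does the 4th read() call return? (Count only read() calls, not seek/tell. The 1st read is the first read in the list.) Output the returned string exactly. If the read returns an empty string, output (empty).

Answer: R5E

Derivation:
After 1 (read(2)): returned '18', offset=2
After 2 (seek(-6, CUR)): offset=0
After 3 (tell()): offset=0
After 4 (read(6)): returned '18H2ZB', offset=6
After 5 (read(6)): returned 'L7TXRB', offset=12
After 6 (tell()): offset=12
After 7 (read(3)): returned 'R5E', offset=15
After 8 (read(1)): returned 'U', offset=16
After 9 (read(3)): returned 'GLX', offset=19
After 10 (seek(-5, CUR)): offset=14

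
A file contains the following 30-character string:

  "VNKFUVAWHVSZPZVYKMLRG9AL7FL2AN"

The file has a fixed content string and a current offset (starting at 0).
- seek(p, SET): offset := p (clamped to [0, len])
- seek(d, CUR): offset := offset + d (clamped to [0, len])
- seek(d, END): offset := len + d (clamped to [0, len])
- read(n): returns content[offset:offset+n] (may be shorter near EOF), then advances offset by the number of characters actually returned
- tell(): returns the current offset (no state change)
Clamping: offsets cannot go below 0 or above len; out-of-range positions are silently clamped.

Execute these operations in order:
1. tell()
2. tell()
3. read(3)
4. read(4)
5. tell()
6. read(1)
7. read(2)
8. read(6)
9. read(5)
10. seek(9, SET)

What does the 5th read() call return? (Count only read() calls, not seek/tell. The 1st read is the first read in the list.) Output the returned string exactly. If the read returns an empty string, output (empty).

After 1 (tell()): offset=0
After 2 (tell()): offset=0
After 3 (read(3)): returned 'VNK', offset=3
After 4 (read(4)): returned 'FUVA', offset=7
After 5 (tell()): offset=7
After 6 (read(1)): returned 'W', offset=8
After 7 (read(2)): returned 'HV', offset=10
After 8 (read(6)): returned 'SZPZVY', offset=16
After 9 (read(5)): returned 'KMLRG', offset=21
After 10 (seek(9, SET)): offset=9

Answer: SZPZVY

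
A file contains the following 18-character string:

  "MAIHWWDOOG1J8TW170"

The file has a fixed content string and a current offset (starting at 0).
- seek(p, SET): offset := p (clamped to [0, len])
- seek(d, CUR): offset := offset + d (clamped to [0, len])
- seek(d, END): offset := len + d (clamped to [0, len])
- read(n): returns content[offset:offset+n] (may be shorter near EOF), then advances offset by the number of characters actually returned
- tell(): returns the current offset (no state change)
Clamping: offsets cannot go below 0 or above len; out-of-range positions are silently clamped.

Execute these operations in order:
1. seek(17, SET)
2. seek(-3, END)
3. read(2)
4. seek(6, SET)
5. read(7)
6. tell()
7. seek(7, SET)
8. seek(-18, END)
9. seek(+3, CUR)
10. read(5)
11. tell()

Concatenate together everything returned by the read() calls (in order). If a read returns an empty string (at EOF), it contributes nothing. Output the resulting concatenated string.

Answer: 17DOOG1J8HWWDO

Derivation:
After 1 (seek(17, SET)): offset=17
After 2 (seek(-3, END)): offset=15
After 3 (read(2)): returned '17', offset=17
After 4 (seek(6, SET)): offset=6
After 5 (read(7)): returned 'DOOG1J8', offset=13
After 6 (tell()): offset=13
After 7 (seek(7, SET)): offset=7
After 8 (seek(-18, END)): offset=0
After 9 (seek(+3, CUR)): offset=3
After 10 (read(5)): returned 'HWWDO', offset=8
After 11 (tell()): offset=8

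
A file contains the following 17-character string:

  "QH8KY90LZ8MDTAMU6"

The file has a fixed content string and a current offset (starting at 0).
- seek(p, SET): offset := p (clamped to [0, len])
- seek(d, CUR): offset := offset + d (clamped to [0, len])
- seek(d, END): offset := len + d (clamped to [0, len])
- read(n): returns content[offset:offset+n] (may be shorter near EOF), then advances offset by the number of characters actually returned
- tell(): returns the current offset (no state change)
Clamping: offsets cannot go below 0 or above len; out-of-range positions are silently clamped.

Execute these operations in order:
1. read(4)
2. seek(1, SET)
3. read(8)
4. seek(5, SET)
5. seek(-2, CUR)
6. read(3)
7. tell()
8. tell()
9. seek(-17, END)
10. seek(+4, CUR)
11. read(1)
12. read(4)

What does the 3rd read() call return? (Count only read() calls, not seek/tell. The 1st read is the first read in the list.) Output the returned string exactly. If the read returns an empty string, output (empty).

After 1 (read(4)): returned 'QH8K', offset=4
After 2 (seek(1, SET)): offset=1
After 3 (read(8)): returned 'H8KY90LZ', offset=9
After 4 (seek(5, SET)): offset=5
After 5 (seek(-2, CUR)): offset=3
After 6 (read(3)): returned 'KY9', offset=6
After 7 (tell()): offset=6
After 8 (tell()): offset=6
After 9 (seek(-17, END)): offset=0
After 10 (seek(+4, CUR)): offset=4
After 11 (read(1)): returned 'Y', offset=5
After 12 (read(4)): returned '90LZ', offset=9

Answer: KY9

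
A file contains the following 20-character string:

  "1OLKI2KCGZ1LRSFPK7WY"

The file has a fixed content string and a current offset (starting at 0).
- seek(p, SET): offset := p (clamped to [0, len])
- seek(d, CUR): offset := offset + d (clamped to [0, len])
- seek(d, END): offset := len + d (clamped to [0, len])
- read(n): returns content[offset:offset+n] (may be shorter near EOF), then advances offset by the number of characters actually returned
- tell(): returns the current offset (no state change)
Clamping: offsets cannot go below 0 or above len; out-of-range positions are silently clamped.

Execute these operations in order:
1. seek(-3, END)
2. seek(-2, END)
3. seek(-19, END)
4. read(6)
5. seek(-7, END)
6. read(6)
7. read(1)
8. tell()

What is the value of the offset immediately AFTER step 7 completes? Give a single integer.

After 1 (seek(-3, END)): offset=17
After 2 (seek(-2, END)): offset=18
After 3 (seek(-19, END)): offset=1
After 4 (read(6)): returned 'OLKI2K', offset=7
After 5 (seek(-7, END)): offset=13
After 6 (read(6)): returned 'SFPK7W', offset=19
After 7 (read(1)): returned 'Y', offset=20

Answer: 20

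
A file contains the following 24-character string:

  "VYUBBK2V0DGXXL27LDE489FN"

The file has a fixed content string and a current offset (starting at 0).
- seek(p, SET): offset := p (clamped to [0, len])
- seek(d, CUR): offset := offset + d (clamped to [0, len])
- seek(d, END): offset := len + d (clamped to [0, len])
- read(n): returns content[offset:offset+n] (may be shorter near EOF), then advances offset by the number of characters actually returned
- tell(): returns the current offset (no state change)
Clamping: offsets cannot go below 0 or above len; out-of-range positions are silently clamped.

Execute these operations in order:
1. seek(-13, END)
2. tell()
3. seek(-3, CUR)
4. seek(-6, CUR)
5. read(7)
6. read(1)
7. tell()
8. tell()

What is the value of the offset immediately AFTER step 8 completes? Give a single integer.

After 1 (seek(-13, END)): offset=11
After 2 (tell()): offset=11
After 3 (seek(-3, CUR)): offset=8
After 4 (seek(-6, CUR)): offset=2
After 5 (read(7)): returned 'UBBK2V0', offset=9
After 6 (read(1)): returned 'D', offset=10
After 7 (tell()): offset=10
After 8 (tell()): offset=10

Answer: 10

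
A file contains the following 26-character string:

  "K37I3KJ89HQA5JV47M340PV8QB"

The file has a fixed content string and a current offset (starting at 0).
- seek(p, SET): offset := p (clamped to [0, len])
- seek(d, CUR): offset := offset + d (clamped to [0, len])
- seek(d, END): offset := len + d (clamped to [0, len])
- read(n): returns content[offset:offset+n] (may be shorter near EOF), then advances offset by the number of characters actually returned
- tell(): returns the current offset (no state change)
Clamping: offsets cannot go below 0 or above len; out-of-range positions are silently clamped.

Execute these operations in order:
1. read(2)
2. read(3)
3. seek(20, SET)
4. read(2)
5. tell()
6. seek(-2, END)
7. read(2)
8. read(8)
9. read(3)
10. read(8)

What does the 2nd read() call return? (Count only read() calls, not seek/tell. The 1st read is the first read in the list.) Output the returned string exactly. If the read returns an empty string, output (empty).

After 1 (read(2)): returned 'K3', offset=2
After 2 (read(3)): returned '7I3', offset=5
After 3 (seek(20, SET)): offset=20
After 4 (read(2)): returned '0P', offset=22
After 5 (tell()): offset=22
After 6 (seek(-2, END)): offset=24
After 7 (read(2)): returned 'QB', offset=26
After 8 (read(8)): returned '', offset=26
After 9 (read(3)): returned '', offset=26
After 10 (read(8)): returned '', offset=26

Answer: 7I3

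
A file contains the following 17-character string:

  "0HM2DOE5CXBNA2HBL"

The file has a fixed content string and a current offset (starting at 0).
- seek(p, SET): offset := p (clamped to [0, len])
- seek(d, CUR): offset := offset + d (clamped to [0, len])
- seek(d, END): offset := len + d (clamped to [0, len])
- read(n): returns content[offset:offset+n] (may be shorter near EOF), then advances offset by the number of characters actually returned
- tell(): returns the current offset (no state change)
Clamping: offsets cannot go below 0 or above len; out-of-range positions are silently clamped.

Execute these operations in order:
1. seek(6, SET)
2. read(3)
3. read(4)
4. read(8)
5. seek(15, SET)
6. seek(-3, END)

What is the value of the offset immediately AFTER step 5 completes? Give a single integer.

After 1 (seek(6, SET)): offset=6
After 2 (read(3)): returned 'E5C', offset=9
After 3 (read(4)): returned 'XBNA', offset=13
After 4 (read(8)): returned '2HBL', offset=17
After 5 (seek(15, SET)): offset=15

Answer: 15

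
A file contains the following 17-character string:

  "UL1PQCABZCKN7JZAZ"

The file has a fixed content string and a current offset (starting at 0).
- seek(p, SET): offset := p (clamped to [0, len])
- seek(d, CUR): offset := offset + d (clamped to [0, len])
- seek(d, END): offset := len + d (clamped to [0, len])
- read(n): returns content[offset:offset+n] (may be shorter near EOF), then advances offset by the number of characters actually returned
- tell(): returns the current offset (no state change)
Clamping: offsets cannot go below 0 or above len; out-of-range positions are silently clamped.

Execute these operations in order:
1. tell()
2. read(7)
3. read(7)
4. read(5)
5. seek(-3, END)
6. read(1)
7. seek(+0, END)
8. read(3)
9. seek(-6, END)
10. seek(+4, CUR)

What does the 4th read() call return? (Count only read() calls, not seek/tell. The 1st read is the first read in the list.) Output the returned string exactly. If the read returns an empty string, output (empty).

Answer: Z

Derivation:
After 1 (tell()): offset=0
After 2 (read(7)): returned 'UL1PQCA', offset=7
After 3 (read(7)): returned 'BZCKN7J', offset=14
After 4 (read(5)): returned 'ZAZ', offset=17
After 5 (seek(-3, END)): offset=14
After 6 (read(1)): returned 'Z', offset=15
After 7 (seek(+0, END)): offset=17
After 8 (read(3)): returned '', offset=17
After 9 (seek(-6, END)): offset=11
After 10 (seek(+4, CUR)): offset=15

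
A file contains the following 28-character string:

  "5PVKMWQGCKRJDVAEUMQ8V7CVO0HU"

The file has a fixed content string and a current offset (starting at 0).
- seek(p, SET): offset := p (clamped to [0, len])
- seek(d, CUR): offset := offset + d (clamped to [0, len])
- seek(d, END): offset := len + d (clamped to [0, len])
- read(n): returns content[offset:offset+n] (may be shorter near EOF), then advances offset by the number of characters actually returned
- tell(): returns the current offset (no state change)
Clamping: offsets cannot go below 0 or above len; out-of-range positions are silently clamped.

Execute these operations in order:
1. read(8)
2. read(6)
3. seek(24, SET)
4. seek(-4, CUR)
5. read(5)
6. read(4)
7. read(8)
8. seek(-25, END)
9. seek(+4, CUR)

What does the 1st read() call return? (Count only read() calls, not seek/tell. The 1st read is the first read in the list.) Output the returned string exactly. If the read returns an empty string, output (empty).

Answer: 5PVKMWQG

Derivation:
After 1 (read(8)): returned '5PVKMWQG', offset=8
After 2 (read(6)): returned 'CKRJDV', offset=14
After 3 (seek(24, SET)): offset=24
After 4 (seek(-4, CUR)): offset=20
After 5 (read(5)): returned 'V7CVO', offset=25
After 6 (read(4)): returned '0HU', offset=28
After 7 (read(8)): returned '', offset=28
After 8 (seek(-25, END)): offset=3
After 9 (seek(+4, CUR)): offset=7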